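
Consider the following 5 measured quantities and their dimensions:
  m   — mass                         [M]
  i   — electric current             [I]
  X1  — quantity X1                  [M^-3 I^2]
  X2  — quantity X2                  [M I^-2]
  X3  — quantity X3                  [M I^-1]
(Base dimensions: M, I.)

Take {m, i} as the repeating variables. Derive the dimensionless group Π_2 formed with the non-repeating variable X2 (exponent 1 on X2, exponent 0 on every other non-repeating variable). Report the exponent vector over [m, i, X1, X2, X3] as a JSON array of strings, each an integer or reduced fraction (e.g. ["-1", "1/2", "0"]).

Exponent matrix [M,I] × [m,i,X1,X2,X3]:
  M: [ 1  0 -3  1  1]
  I: [ 0  1  2 -2 -1]
Echelon form has 2 nonzero rows (pivots: m,i)
Repeat: m,i; free: X1,X2,X3
RREF:
  r0: [   1    0   -3    1    1]
  r1: [   0    1    2   -2   -1]
Fix exponent of X2 at 1, X1 at 0, X3 at 0; solve each RREF row for its pivot's exponent:
  r0: exp(m) + (1)·1 = 0 ⇒ exp(m) = -1
  r1: exp(i) + (-2)·1 = 0 ⇒ exp(i) = 2
Π_2 = m^-1 · i^2 · X2

["-1", "2", "0", "1", "0"]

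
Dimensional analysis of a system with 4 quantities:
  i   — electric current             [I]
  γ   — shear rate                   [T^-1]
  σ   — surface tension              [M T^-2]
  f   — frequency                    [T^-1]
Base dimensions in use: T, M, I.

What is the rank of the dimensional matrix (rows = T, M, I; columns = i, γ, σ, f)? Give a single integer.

Write exponents as rows T,M,I / cols i,γ,σ,f:
  T: [ 0 -1 -2 -1]
  M: [ 0  0  1  0]
  I: [ 1  0  0  0]
Row reduction gives pivot columns i,γ,σ; rank = 3

3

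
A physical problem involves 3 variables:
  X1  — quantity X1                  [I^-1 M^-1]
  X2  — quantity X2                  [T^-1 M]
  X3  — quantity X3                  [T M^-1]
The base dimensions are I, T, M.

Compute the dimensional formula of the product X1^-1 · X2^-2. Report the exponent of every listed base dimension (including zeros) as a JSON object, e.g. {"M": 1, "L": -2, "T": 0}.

{"I": 1, "T": 2, "M": -1}

Dimensional matrix (I×T×M by X1×X2×X3):
  I: [-1  0  0]
  T: [ 0 -1  1]
  M: [-1  1 -1]
  [I]: (-1)·-1+(-2)·0 = 1
  [T]: (-1)·0+(-2)·-1 = 2
  [M]: (-1)·-1+(-2)·1 = -1
⇒ I T^2 M^-1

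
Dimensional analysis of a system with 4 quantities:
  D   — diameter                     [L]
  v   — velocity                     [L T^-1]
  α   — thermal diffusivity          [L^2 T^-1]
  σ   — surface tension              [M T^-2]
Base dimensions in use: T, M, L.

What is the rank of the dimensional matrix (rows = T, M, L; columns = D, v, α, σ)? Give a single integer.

3

Dimensional matrix (T×M×L by D×v×α×σ):
  T: [ 0 -1 -1 -2]
  M: [ 0  0  0  1]
  L: [ 1  1  2  0]
Row reduction gives pivot columns D,v,σ; rank = 3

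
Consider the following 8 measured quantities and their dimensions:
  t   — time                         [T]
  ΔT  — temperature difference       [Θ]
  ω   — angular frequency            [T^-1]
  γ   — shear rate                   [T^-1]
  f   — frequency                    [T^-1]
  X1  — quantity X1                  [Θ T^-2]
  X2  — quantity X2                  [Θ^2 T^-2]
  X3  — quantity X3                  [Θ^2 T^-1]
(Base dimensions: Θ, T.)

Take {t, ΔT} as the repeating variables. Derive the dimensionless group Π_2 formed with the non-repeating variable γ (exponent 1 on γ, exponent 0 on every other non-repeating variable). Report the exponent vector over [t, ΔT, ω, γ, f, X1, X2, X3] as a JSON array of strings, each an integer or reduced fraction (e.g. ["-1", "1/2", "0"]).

Write exponents as rows Θ,T / cols t,ΔT,ω,γ,f,X1,X2,X3:
  Θ: [ 0  1  0  0  0  1  2  2]
  T: [ 1  0 -1 -1 -1 -2 -2 -1]
Row reduction gives pivot columns t,ΔT; rank = 2
Pivot set = {t,ΔT}, free = {ω,γ,f,X1,X2,X3}
RREF:
  r0: [   1    0   -1   -1   -1   -2   -2   -1]
  r1: [   0    1    0    0    0    1    2    2]
Fix exponent of γ at 1, ω at 0, f at 0, X1 at 0, X2 at 0, X3 at 0; solve each RREF row for its pivot's exponent:
  r0: exp(t) + (-1)·1 = 0 ⇒ exp(t) = 1
  r1: exp(ΔT) + (0)·1 = 0 ⇒ exp(ΔT) = 0
Π_2 = t · γ

["1", "0", "0", "1", "0", "0", "0", "0"]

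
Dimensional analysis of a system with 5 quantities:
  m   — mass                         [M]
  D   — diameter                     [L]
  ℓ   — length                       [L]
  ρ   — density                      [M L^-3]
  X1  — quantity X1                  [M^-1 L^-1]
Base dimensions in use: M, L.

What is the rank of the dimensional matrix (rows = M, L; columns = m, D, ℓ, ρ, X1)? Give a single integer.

2

Exponent matrix [M,L] × [m,D,ℓ,ρ,X1]:
  M: [ 1  0  0  1 -1]
  L: [ 0  1  1 -3 -1]
Row reduction gives pivot columns m,D; rank = 2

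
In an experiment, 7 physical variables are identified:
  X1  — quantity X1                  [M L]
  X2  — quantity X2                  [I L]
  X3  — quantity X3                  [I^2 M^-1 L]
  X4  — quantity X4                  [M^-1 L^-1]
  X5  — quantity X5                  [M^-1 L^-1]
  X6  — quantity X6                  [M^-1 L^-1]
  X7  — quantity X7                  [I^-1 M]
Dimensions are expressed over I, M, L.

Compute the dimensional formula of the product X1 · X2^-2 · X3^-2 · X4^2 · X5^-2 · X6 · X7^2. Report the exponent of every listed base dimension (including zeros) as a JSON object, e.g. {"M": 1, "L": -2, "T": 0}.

{"I": -8, "M": 4, "L": -4}

Dimensional matrix (I×M×L by X1×X2×X3×X4×X5×X6×X7):
  I: [ 0  1  2  0  0  0 -1]
  M: [ 1  0 -1 -1 -1 -1  1]
  L: [ 1  1  1 -1 -1 -1  0]
  [I]: (1)·0+(-2)·1+(-2)·2+(2)·0+(-2)·0+(1)·0+(2)·-1 = -8
  [M]: (1)·1+(-2)·0+(-2)·-1+(2)·-1+(-2)·-1+(1)·-1+(2)·1 = 4
  [L]: (1)·1+(-2)·1+(-2)·1+(2)·-1+(-2)·-1+(1)·-1+(2)·0 = -4
⇒ I^-8 M^4 L^-4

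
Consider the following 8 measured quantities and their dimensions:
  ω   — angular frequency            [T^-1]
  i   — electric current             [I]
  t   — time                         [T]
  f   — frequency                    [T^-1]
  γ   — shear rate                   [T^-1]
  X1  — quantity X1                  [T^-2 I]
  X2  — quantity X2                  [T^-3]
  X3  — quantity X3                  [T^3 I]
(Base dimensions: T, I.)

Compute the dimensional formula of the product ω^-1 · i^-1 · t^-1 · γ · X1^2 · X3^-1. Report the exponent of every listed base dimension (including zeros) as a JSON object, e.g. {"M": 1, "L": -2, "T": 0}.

{"T": -8, "I": 0}

Write exponents as rows T,I / cols ω,i,t,f,γ,X1,X2,X3:
  T: [-1  0  1 -1 -1 -2 -3  3]
  I: [ 0  1  0  0  0  1  0  1]
  [T]: (-1)·-1+(-1)·0+(-1)·1+(1)·-1+(2)·-2+(-1)·3 = -8
  [I]: (-1)·0+(-1)·1+(-1)·0+(1)·0+(2)·1+(-1)·1 = 0
⇒ T^-8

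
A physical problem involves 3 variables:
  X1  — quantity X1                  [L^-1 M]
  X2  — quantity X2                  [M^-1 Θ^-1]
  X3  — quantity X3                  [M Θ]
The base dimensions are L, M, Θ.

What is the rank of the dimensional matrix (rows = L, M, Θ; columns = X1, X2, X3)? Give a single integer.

2

Write exponents as rows L,M,Θ / cols X1,X2,X3:
  L: [-1  0  0]
  M: [ 1 -1  1]
  Θ: [ 0 -1  1]
RREF → pivots at {X1,X2} ⇒ r = 2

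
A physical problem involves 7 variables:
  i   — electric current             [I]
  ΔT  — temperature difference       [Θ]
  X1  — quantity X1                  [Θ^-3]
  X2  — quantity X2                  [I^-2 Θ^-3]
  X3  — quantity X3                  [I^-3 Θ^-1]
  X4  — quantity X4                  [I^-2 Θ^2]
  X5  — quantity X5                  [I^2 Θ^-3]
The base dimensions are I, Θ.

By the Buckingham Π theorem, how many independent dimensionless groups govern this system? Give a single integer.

Write exponents as rows I,Θ / cols i,ΔT,X1,X2,X3,X4,X5:
  I: [ 1  0  0 -2 -3 -2  2]
  Θ: [ 0  1 -3 -3 -1  2 -3]
RREF → pivots at {i,ΔT} ⇒ r = 2
Π count = n − r = 7 − 2 = 5

5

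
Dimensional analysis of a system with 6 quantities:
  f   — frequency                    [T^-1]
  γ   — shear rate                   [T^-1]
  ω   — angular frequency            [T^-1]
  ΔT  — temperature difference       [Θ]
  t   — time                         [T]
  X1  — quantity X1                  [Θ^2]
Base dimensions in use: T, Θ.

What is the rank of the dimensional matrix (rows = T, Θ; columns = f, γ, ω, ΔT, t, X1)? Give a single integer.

2

Write exponents as rows T,Θ / cols f,γ,ω,ΔT,t,X1:
  T: [-1 -1 -1  0  1  0]
  Θ: [ 0  0  0  1  0  2]
Echelon form has 2 nonzero rows (pivots: f,ΔT)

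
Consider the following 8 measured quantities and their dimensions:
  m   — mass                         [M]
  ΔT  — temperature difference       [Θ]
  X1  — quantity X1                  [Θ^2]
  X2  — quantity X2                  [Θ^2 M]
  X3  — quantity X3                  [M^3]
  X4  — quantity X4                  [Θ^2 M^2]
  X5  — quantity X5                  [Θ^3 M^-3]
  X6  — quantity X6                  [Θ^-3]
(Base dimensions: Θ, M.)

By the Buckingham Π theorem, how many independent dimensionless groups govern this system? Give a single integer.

6

Write exponents as rows Θ,M / cols m,ΔT,X1,X2,X3,X4,X5,X6:
  Θ: [ 0  1  2  2  0  2  3 -3]
  M: [ 1  0  0  1  3  2 -3  0]
Row reduction gives pivot columns m,ΔT; rank = 2
n=8, r=2 ⇒ 6 dimensionless groups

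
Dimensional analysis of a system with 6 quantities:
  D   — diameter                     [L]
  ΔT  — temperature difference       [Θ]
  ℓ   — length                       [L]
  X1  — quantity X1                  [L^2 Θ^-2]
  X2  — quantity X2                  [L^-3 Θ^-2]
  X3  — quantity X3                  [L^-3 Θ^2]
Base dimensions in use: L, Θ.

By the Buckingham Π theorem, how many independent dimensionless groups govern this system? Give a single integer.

4

Dimensional matrix (L×Θ by D×ΔT×ℓ×X1×X2×X3):
  L: [ 1  0  1  2 -3 -3]
  Θ: [ 0  1  0 -2 -2  2]
Row reduction gives pivot columns D,ΔT; rank = 2
6 vars − rank 2 = 4 Π groups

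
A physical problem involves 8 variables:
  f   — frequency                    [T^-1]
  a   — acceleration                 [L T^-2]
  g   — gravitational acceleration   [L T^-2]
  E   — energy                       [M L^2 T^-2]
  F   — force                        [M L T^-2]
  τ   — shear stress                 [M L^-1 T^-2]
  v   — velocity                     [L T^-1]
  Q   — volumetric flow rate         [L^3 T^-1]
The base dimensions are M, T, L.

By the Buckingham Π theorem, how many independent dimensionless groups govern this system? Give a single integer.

Exponent matrix [M,T,L] × [f,a,g,E,F,τ,v,Q]:
  M: [ 0  0  0  1  1  1  0  0]
  T: [-1 -2 -2 -2 -2 -2 -1 -1]
  L: [ 0  1  1  2  1 -1  1  3]
Row reduction gives pivot columns f,a,E; rank = 3
n=8, r=3 ⇒ 5 dimensionless groups

5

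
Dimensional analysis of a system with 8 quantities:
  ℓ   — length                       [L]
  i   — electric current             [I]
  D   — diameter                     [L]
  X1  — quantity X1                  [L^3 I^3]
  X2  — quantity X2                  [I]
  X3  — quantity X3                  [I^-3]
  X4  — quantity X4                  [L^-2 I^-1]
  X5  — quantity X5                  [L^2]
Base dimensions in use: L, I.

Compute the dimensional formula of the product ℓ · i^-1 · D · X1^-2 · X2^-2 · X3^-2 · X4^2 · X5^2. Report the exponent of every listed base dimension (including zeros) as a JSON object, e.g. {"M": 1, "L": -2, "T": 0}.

Exponent matrix [L,I] × [ℓ,i,D,X1,X2,X3,X4,X5]:
  L: [ 1  0  1  3  0  0 -2  2]
  I: [ 0  1  0  3  1 -3 -1  0]
  [L]: (1)·1+(-1)·0+(1)·1+(-2)·3+(-2)·0+(-2)·0+(2)·-2+(2)·2 = -4
  [I]: (1)·0+(-1)·1+(1)·0+(-2)·3+(-2)·1+(-2)·-3+(2)·-1+(2)·0 = -5
⇒ L^-4 I^-5

{"L": -4, "I": -5}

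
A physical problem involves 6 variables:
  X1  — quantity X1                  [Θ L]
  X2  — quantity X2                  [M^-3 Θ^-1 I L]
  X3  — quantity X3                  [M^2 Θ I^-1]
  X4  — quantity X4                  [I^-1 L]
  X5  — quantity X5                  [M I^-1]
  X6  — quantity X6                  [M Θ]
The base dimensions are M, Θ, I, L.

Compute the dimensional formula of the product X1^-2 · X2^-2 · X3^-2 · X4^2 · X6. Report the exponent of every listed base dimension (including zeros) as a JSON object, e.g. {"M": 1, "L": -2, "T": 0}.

{"M": 3, "Θ": -1, "I": -2, "L": -2}

Dimensional matrix (M×Θ×I×L by X1×X2×X3×X4×X5×X6):
  M: [ 0 -3  2  0  1  1]
  Θ: [ 1 -1  1  0  0  1]
  I: [ 0  1 -1 -1 -1  0]
  L: [ 1  1  0  1  0  0]
  [M]: (-2)·0+(-2)·-3+(-2)·2+(2)·0+(1)·1 = 3
  [Θ]: (-2)·1+(-2)·-1+(-2)·1+(2)·0+(1)·1 = -1
  [I]: (-2)·0+(-2)·1+(-2)·-1+(2)·-1+(1)·0 = -2
  [L]: (-2)·1+(-2)·1+(-2)·0+(2)·1+(1)·0 = -2
⇒ M^3 Θ^-1 I^-2 L^-2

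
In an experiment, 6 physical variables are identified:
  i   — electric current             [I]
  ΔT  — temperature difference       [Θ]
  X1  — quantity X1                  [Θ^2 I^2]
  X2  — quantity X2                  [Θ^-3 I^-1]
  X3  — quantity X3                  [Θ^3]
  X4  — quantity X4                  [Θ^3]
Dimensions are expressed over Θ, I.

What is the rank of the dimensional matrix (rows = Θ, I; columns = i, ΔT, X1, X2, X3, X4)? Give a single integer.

2

Dimensional matrix (Θ×I by i×ΔT×X1×X2×X3×X4):
  Θ: [ 0  1  2 -3  3  3]
  I: [ 1  0  2 -1  0  0]
Row reduction gives pivot columns i,ΔT; rank = 2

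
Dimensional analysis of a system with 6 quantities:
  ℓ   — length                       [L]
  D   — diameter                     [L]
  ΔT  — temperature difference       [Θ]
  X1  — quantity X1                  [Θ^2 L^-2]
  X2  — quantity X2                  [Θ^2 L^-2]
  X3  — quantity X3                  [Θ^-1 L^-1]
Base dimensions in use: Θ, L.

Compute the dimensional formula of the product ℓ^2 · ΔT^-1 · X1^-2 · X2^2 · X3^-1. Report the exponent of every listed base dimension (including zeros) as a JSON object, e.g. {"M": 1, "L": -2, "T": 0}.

{"Θ": 0, "L": 3}

Write exponents as rows Θ,L / cols ℓ,D,ΔT,X1,X2,X3:
  Θ: [ 0  0  1  2  2 -1]
  L: [ 1  1  0 -2 -2 -1]
  [Θ]: (2)·0+(-1)·1+(-2)·2+(2)·2+(-1)·-1 = 0
  [L]: (2)·1+(-1)·0+(-2)·-2+(2)·-2+(-1)·-1 = 3
⇒ L^3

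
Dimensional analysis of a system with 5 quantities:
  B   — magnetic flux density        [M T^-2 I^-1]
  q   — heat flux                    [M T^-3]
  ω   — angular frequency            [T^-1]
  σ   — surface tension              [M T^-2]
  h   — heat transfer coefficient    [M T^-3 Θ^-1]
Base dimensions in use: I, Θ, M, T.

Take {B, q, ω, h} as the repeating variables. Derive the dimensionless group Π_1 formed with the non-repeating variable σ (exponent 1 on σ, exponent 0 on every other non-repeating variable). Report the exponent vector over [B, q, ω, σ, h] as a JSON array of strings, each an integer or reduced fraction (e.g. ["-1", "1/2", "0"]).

["0", "-1", "1", "1", "0"]

Write exponents as rows I,Θ,M,T / cols B,q,ω,σ,h:
  I: [-1  0  0  0  0]
  Θ: [ 0  0  0  0 -1]
  M: [ 1  1  0  1  1]
  T: [-2 -3 -1 -2 -3]
Row reduction gives pivot columns B,q,ω,h; rank = 4
Pivot set = {B,q,ω,h}, free = {σ}
RREF:
  r0: [   1    0    0    0    0]
  r1: [   0    1    0    1    0]
  r2: [   0    0    1   -1    0]
  r3: [   0    0    0    0    1]
Fix exponent of σ at 1; solve each RREF row for its pivot's exponent:
  r0: exp(B) + (0)·1 = 0 ⇒ exp(B) = 0
  r1: exp(q) + (1)·1 = 0 ⇒ exp(q) = -1
  r2: exp(ω) + (-1)·1 = 0 ⇒ exp(ω) = 1
  r3: exp(h) + (0)·1 = 0 ⇒ exp(h) = 0
Π_1 = q^-1 · ω · σ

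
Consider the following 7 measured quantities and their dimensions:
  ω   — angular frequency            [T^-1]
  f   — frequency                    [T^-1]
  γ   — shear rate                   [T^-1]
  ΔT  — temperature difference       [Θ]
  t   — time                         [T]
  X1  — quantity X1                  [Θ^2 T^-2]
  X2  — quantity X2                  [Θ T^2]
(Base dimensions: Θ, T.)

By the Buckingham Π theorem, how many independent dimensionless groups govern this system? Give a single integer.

5

Exponent matrix [Θ,T] × [ω,f,γ,ΔT,t,X1,X2]:
  Θ: [ 0  0  0  1  0  2  1]
  T: [-1 -1 -1  0  1 -2  2]
Echelon form has 2 nonzero rows (pivots: ω,ΔT)
7 vars − rank 2 = 5 Π groups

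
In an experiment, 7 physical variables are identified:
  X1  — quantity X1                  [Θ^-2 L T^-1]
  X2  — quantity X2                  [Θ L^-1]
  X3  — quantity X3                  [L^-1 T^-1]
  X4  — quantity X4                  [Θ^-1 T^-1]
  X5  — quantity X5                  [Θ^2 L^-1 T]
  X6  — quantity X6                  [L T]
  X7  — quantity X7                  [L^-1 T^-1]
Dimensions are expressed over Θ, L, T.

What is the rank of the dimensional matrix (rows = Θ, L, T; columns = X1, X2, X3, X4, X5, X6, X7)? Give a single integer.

2

Exponent matrix [Θ,L,T] × [X1,X2,X3,X4,X5,X6,X7]:
  Θ: [-2  1  0 -1  2  0  0]
  L: [ 1 -1 -1  0 -1  1 -1]
  T: [-1  0 -1 -1  1  1 -1]
Echelon form has 2 nonzero rows (pivots: X1,X2)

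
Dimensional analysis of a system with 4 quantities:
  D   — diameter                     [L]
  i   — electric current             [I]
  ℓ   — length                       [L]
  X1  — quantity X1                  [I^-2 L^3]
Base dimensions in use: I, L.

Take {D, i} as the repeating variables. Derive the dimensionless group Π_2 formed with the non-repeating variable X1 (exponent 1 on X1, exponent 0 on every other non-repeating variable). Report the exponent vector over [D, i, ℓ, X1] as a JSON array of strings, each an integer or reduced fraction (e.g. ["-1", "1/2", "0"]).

Dimensional matrix (I×L by D×i×ℓ×X1):
  I: [ 0  1  0 -2]
  L: [ 1  0  1  3]
RREF → pivots at {D,i} ⇒ r = 2
Repeat: D,i; free: ℓ,X1
RREF:
  r0: [   1    0    1    3]
  r1: [   0    1    0   -2]
Fix exponent of X1 at 1, ℓ at 0; solve each RREF row for its pivot's exponent:
  r0: exp(D) + (3)·1 = 0 ⇒ exp(D) = -3
  r1: exp(i) + (-2)·1 = 0 ⇒ exp(i) = 2
Π_2 = D^-3 · i^2 · X1

["-3", "2", "0", "1"]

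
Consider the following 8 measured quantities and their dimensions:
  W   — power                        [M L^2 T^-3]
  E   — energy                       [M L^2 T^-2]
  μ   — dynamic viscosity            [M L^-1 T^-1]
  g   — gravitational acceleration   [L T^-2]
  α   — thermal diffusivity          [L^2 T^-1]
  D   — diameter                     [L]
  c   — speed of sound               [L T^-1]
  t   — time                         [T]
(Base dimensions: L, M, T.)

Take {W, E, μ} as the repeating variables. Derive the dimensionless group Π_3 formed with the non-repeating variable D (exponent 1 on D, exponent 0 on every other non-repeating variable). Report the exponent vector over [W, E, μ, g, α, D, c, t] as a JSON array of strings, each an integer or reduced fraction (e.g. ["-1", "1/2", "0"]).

Write exponents as rows L,M,T / cols W,E,μ,g,α,D,c,t:
  L: [ 2  2 -1  1  2  1  1  0]
  M: [ 1  1  1  0  0  0  0  0]
  T: [-3 -2 -1 -2 -1  0 -1  1]
Row reduction gives pivot columns W,E,μ; rank = 3
Repeat: W,E,μ; free: g,α,D,c,t
RREF:
  r0: [   1    0    0  5/3  1/3 -1/3  2/3   -1]
  r1: [   0    1    0 -4/3  1/3  2/3 -1/3    1]
  r2: [   0    0    1 -1/3 -2/3 -1/3 -1/3    0]
Fix exponent of D at 1, g at 0, α at 0, c at 0, t at 0; solve each RREF row for its pivot's exponent:
  r0: exp(W) + (-1/3)·1 = 0 ⇒ exp(W) = 1/3
  r1: exp(E) + (2/3)·1 = 0 ⇒ exp(E) = -2/3
  r2: exp(μ) + (-1/3)·1 = 0 ⇒ exp(μ) = 1/3
Π_3 = W^(1/3) · E^(-2/3) · μ^(1/3) · D

["1/3", "-2/3", "1/3", "0", "0", "1", "0", "0"]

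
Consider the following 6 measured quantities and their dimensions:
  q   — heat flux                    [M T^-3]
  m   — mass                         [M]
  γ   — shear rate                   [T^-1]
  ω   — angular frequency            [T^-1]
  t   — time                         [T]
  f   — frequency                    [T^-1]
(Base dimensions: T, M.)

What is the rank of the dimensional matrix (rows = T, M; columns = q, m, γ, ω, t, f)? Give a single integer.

Exponent matrix [T,M] × [q,m,γ,ω,t,f]:
  T: [-3  0 -1 -1  1 -1]
  M: [ 1  1  0  0  0  0]
Row reduction gives pivot columns q,m; rank = 2

2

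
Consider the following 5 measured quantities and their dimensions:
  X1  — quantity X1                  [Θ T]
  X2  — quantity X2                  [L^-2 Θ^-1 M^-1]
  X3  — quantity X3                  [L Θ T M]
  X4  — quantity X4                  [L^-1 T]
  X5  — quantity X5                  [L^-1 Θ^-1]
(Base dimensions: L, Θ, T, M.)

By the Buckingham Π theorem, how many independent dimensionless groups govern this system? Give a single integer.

Dimensional matrix (L×Θ×T×M by X1×X2×X3×X4×X5):
  L: [ 0 -2  1 -1 -1]
  Θ: [ 1 -1  1  0 -1]
  T: [ 1  0  1  1  0]
  M: [ 0 -1  1  0  0]
Echelon form has 3 nonzero rows (pivots: X1,X2,X3)
Π count = n − r = 5 − 3 = 2

2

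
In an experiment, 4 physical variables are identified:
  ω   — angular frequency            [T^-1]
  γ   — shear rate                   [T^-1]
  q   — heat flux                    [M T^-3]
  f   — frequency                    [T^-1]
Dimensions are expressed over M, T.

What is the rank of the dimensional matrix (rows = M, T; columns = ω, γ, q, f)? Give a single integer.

Write exponents as rows M,T / cols ω,γ,q,f:
  M: [ 0  0  1  0]
  T: [-1 -1 -3 -1]
RREF → pivots at {ω,q} ⇒ r = 2

2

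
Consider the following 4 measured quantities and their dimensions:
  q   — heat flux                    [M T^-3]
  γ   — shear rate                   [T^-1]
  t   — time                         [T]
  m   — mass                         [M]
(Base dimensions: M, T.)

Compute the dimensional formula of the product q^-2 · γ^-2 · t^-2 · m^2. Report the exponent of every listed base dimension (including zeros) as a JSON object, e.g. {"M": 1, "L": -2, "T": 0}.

Exponent matrix [M,T] × [q,γ,t,m]:
  M: [ 1  0  0  1]
  T: [-3 -1  1  0]
  [M]: (-2)·1+(-2)·0+(-2)·0+(2)·1 = 0
  [T]: (-2)·-3+(-2)·-1+(-2)·1+(2)·0 = 6
⇒ T^6

{"M": 0, "T": 6}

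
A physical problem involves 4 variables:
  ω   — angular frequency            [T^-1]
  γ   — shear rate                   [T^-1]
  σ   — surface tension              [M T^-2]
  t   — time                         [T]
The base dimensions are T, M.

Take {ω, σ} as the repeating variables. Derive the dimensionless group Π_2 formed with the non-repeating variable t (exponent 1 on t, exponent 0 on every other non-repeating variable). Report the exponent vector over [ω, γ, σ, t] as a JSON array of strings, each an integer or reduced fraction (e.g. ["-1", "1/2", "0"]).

["1", "0", "0", "1"]

Dimensional matrix (T×M by ω×γ×σ×t):
  T: [-1 -1 -2  1]
  M: [ 0  0  1  0]
RREF → pivots at {ω,σ} ⇒ r = 2
Repeat: ω,σ; free: γ,t
RREF:
  r0: [   1    1    0   -1]
  r1: [   0    0    1    0]
Fix exponent of t at 1, γ at 0; solve each RREF row for its pivot's exponent:
  r0: exp(ω) + (-1)·1 = 0 ⇒ exp(ω) = 1
  r1: exp(σ) + (0)·1 = 0 ⇒ exp(σ) = 0
Π_2 = ω · t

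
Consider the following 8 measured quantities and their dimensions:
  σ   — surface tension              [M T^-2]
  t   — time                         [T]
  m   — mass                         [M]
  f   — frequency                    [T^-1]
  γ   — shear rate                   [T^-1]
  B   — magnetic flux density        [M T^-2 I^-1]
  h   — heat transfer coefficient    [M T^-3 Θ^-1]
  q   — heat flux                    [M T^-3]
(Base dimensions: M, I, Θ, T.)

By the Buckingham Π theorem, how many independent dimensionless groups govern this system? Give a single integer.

Dimensional matrix (M×I×Θ×T by σ×t×m×f×γ×B×h×q):
  M: [ 1  0  1  0  0  1  1  1]
  I: [ 0  0  0  0  0 -1  0  0]
  Θ: [ 0  0  0  0  0  0 -1  0]
  T: [-2  1  0 -1 -1 -2 -3 -3]
Echelon form has 4 nonzero rows (pivots: σ,t,B,h)
n=8, r=4 ⇒ 4 dimensionless groups

4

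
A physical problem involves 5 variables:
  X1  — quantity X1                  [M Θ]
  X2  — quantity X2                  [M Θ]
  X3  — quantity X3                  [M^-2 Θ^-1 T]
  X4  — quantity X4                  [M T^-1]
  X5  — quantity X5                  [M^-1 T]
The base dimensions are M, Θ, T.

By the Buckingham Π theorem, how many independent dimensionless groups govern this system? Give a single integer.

Exponent matrix [M,Θ,T] × [X1,X2,X3,X4,X5]:
  M: [ 1  1 -2  1 -1]
  Θ: [ 1  1 -1  0  0]
  T: [ 0  0  1 -1  1]
Echelon form has 2 nonzero rows (pivots: X1,X3)
5 vars − rank 2 = 3 Π groups

3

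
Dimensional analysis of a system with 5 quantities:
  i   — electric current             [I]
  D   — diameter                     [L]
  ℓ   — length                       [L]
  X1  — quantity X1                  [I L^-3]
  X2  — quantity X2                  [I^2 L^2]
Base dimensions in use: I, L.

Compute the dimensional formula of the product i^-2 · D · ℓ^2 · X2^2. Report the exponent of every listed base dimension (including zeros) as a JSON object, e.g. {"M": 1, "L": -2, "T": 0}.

{"I": 2, "L": 7}

Write exponents as rows I,L / cols i,D,ℓ,X1,X2:
  I: [ 1  0  0  1  2]
  L: [ 0  1  1 -3  2]
  [I]: (-2)·1+(1)·0+(2)·0+(2)·2 = 2
  [L]: (-2)·0+(1)·1+(2)·1+(2)·2 = 7
⇒ I^2 L^7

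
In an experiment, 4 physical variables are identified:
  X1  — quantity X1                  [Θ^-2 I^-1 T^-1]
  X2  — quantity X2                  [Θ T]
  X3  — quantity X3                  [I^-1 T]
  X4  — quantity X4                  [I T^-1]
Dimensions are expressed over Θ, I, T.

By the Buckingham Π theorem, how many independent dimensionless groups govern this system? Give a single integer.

2

Write exponents as rows Θ,I,T / cols X1,X2,X3,X4:
  Θ: [-2  1  0  0]
  I: [-1  0 -1  1]
  T: [-1  1  1 -1]
Row reduction gives pivot columns X1,X2; rank = 2
4 vars − rank 2 = 2 Π groups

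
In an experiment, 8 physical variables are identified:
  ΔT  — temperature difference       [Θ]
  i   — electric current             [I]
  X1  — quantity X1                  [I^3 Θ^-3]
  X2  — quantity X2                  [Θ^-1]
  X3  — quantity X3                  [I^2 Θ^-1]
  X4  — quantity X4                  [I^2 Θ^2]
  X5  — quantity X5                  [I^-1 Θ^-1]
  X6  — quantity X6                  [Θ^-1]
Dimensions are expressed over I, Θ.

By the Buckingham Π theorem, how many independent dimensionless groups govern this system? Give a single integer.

Exponent matrix [I,Θ] × [ΔT,i,X1,X2,X3,X4,X5,X6]:
  I: [ 0  1  3  0  2  2 -1  0]
  Θ: [ 1  0 -3 -1 -1  2 -1 -1]
RREF → pivots at {ΔT,i} ⇒ r = 2
n=8, r=2 ⇒ 6 dimensionless groups

6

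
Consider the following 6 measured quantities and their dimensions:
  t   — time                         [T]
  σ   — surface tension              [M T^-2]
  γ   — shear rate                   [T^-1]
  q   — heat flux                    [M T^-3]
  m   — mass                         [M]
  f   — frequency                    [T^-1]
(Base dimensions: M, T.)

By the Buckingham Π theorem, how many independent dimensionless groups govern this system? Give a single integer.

Dimensional matrix (M×T by t×σ×γ×q×m×f):
  M: [ 0  1  0  1  1  0]
  T: [ 1 -2 -1 -3  0 -1]
RREF → pivots at {t,σ} ⇒ r = 2
n=6, r=2 ⇒ 4 dimensionless groups

4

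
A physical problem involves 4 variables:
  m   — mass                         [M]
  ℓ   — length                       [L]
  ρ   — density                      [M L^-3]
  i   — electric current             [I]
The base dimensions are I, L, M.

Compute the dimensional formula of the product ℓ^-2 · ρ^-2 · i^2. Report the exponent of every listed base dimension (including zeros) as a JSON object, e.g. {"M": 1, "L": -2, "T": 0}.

{"I": 2, "L": 4, "M": -2}

Dimensional matrix (I×L×M by m×ℓ×ρ×i):
  I: [ 0  0  0  1]
  L: [ 0  1 -3  0]
  M: [ 1  0  1  0]
  [I]: (-2)·0+(-2)·0+(2)·1 = 2
  [L]: (-2)·1+(-2)·-3+(2)·0 = 4
  [M]: (-2)·0+(-2)·1+(2)·0 = -2
⇒ I^2 L^4 M^-2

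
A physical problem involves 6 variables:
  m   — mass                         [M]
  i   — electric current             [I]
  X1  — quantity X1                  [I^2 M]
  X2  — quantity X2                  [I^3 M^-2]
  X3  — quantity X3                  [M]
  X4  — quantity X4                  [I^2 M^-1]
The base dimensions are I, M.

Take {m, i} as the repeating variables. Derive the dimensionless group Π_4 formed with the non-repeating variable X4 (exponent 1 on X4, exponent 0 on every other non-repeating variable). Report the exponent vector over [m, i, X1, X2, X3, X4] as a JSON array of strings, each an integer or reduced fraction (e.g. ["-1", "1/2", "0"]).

["1", "-2", "0", "0", "0", "1"]

Dimensional matrix (I×M by m×i×X1×X2×X3×X4):
  I: [ 0  1  2  3  0  2]
  M: [ 1  0  1 -2  1 -1]
RREF → pivots at {m,i} ⇒ r = 2
Pivot set = {m,i}, free = {X1,X2,X3,X4}
RREF:
  r0: [   1    0    1   -2    1   -1]
  r1: [   0    1    2    3    0    2]
Fix exponent of X4 at 1, X1 at 0, X2 at 0, X3 at 0; solve each RREF row for its pivot's exponent:
  r0: exp(m) + (-1)·1 = 0 ⇒ exp(m) = 1
  r1: exp(i) + (2)·1 = 0 ⇒ exp(i) = -2
Π_4 = m · i^-2 · X4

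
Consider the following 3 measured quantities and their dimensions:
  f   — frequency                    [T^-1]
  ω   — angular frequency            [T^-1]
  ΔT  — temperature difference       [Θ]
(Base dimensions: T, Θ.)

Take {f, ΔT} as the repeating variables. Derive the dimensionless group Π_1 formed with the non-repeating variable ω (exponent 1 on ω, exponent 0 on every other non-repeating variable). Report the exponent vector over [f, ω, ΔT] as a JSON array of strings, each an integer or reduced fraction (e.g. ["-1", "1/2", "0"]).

Write exponents as rows T,Θ / cols f,ω,ΔT:
  T: [-1 -1  0]
  Θ: [ 0  0  1]
RREF → pivots at {f,ΔT} ⇒ r = 2
Pivot set = {f,ΔT}, free = {ω}
RREF:
  r0: [   1    1    0]
  r1: [   0    0    1]
Fix exponent of ω at 1; solve each RREF row for its pivot's exponent:
  r0: exp(f) + (1)·1 = 0 ⇒ exp(f) = -1
  r1: exp(ΔT) + (0)·1 = 0 ⇒ exp(ΔT) = 0
Π_1 = f^-1 · ω

["-1", "1", "0"]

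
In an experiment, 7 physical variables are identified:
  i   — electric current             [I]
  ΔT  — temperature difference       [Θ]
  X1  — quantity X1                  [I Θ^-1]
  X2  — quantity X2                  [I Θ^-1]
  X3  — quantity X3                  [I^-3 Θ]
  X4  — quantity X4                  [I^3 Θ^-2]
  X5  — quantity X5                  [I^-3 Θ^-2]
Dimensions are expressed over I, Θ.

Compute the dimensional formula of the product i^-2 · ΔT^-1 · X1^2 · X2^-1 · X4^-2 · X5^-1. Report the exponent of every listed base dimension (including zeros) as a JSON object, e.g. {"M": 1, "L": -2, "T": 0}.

Exponent matrix [I,Θ] × [i,ΔT,X1,X2,X3,X4,X5]:
  I: [ 1  0  1  1 -3  3 -3]
  Θ: [ 0  1 -1 -1  1 -2 -2]
  [I]: (-2)·1+(-1)·0+(2)·1+(-1)·1+(-2)·3+(-1)·-3 = -4
  [Θ]: (-2)·0+(-1)·1+(2)·-1+(-1)·-1+(-2)·-2+(-1)·-2 = 4
⇒ I^-4 Θ^4

{"I": -4, "Θ": 4}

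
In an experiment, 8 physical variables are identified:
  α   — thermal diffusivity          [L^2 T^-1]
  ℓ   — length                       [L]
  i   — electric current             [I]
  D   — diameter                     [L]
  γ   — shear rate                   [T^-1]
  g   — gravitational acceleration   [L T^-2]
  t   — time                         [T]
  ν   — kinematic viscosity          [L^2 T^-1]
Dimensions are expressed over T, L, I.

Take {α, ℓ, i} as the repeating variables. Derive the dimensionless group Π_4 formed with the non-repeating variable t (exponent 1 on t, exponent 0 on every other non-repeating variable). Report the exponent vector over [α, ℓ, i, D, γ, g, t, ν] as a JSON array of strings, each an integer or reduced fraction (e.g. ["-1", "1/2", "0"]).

Dimensional matrix (T×L×I by α×ℓ×i×D×γ×g×t×ν):
  T: [-1  0  0  0 -1 -2  1 -1]
  L: [ 2  1  0  1  0  1  0  2]
  I: [ 0  0  1  0  0  0  0  0]
Row reduction gives pivot columns α,ℓ,i; rank = 3
Pivot set = {α,ℓ,i}, free = {D,γ,g,t,ν}
RREF:
  r0: [   1    0    0    0    1    2   -1    1]
  r1: [   0    1    0    1   -2   -3    2    0]
  r2: [   0    0    1    0    0    0    0    0]
Fix exponent of t at 1, D at 0, γ at 0, g at 0, ν at 0; solve each RREF row for its pivot's exponent:
  r0: exp(α) + (-1)·1 = 0 ⇒ exp(α) = 1
  r1: exp(ℓ) + (2)·1 = 0 ⇒ exp(ℓ) = -2
  r2: exp(i) + (0)·1 = 0 ⇒ exp(i) = 0
Π_4 = α · ℓ^-2 · t

["1", "-2", "0", "0", "0", "0", "1", "0"]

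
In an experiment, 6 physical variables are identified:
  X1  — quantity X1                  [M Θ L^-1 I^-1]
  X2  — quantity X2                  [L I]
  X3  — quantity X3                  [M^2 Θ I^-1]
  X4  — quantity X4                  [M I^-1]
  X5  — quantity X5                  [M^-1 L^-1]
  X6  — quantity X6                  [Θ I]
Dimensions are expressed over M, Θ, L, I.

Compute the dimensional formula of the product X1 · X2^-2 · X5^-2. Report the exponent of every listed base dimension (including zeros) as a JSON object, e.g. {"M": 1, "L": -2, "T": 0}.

Dimensional matrix (M×Θ×L×I by X1×X2×X3×X4×X5×X6):
  M: [ 1  0  2  1 -1  0]
  Θ: [ 1  0  1  0  0  1]
  L: [-1  1  0  0 -1  0]
  I: [-1  1 -1 -1  0  1]
  [M]: (1)·1+(-2)·0+(-2)·-1 = 3
  [Θ]: (1)·1+(-2)·0+(-2)·0 = 1
  [L]: (1)·-1+(-2)·1+(-2)·-1 = -1
  [I]: (1)·-1+(-2)·1+(-2)·0 = -3
⇒ M^3 Θ L^-1 I^-3

{"M": 3, "Θ": 1, "L": -1, "I": -3}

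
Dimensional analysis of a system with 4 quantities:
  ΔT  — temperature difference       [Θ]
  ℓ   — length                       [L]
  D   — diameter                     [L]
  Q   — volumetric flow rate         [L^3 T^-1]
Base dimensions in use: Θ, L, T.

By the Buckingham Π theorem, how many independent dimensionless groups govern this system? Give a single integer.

1

Write exponents as rows Θ,L,T / cols ΔT,ℓ,D,Q:
  Θ: [ 1  0  0  0]
  L: [ 0  1  1  3]
  T: [ 0  0  0 -1]
Row reduction gives pivot columns ΔT,ℓ,Q; rank = 3
Π count = n − r = 4 − 3 = 1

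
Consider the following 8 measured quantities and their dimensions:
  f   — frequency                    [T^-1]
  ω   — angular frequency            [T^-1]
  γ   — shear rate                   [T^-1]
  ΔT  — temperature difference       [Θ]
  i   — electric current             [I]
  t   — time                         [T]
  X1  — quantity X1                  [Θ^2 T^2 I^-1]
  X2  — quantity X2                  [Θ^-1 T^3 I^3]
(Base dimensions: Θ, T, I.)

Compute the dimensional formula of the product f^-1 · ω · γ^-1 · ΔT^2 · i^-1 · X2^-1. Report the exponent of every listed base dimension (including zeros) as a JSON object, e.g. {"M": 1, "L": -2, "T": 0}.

Dimensional matrix (Θ×T×I by f×ω×γ×ΔT×i×t×X1×X2):
  Θ: [ 0  0  0  1  0  0  2 -1]
  T: [-1 -1 -1  0  0  1  2  3]
  I: [ 0  0  0  0  1  0 -1  3]
  [Θ]: (-1)·0+(1)·0+(-1)·0+(2)·1+(-1)·0+(-1)·-1 = 3
  [T]: (-1)·-1+(1)·-1+(-1)·-1+(2)·0+(-1)·0+(-1)·3 = -2
  [I]: (-1)·0+(1)·0+(-1)·0+(2)·0+(-1)·1+(-1)·3 = -4
⇒ Θ^3 T^-2 I^-4

{"Θ": 3, "T": -2, "I": -4}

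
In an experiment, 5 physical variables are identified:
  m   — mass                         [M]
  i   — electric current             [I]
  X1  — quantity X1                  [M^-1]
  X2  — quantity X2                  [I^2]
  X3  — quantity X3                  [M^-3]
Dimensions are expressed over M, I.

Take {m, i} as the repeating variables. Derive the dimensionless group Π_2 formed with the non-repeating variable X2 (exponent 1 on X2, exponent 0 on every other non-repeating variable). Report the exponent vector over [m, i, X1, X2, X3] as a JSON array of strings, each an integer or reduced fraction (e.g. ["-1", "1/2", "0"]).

Dimensional matrix (M×I by m×i×X1×X2×X3):
  M: [ 1  0 -1  0 -3]
  I: [ 0  1  0  2  0]
Echelon form has 2 nonzero rows (pivots: m,i)
Pivot set = {m,i}, free = {X1,X2,X3}
RREF:
  r0: [   1    0   -1    0   -3]
  r1: [   0    1    0    2    0]
Fix exponent of X2 at 1, X1 at 0, X3 at 0; solve each RREF row for its pivot's exponent:
  r0: exp(m) + (0)·1 = 0 ⇒ exp(m) = 0
  r1: exp(i) + (2)·1 = 0 ⇒ exp(i) = -2
Π_2 = i^-2 · X2

["0", "-2", "0", "1", "0"]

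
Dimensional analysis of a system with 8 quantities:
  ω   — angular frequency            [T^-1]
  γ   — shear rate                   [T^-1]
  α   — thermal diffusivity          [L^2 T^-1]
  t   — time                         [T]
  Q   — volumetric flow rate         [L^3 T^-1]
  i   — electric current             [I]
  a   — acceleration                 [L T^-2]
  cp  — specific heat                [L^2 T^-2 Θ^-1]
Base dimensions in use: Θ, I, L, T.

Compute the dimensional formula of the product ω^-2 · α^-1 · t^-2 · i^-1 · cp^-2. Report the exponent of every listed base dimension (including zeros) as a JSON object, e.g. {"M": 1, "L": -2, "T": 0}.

Exponent matrix [Θ,I,L,T] × [ω,γ,α,t,Q,i,a,cp]:
  Θ: [ 0  0  0  0  0  0  0 -1]
  I: [ 0  0  0  0  0  1  0  0]
  L: [ 0  0  2  0  3  0  1  2]
  T: [-1 -1 -1  1 -1  0 -2 -2]
  [Θ]: (-2)·0+(-1)·0+(-2)·0+(-1)·0+(-2)·-1 = 2
  [I]: (-2)·0+(-1)·0+(-2)·0+(-1)·1+(-2)·0 = -1
  [L]: (-2)·0+(-1)·2+(-2)·0+(-1)·0+(-2)·2 = -6
  [T]: (-2)·-1+(-1)·-1+(-2)·1+(-1)·0+(-2)·-2 = 5
⇒ Θ^2 I^-1 L^-6 T^5

{"Θ": 2, "I": -1, "L": -6, "T": 5}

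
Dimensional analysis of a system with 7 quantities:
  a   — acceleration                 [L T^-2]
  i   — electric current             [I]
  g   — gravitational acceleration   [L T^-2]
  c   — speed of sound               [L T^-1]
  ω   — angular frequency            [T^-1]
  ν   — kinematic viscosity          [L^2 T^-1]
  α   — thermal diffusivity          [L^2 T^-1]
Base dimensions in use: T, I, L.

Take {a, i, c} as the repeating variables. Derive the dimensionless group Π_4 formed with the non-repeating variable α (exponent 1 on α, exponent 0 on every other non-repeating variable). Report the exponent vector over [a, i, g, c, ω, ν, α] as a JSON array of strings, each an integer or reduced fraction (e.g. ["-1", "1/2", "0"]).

Write exponents as rows T,I,L / cols a,i,g,c,ω,ν,α:
  T: [-2  0 -2 -1 -1 -1 -1]
  I: [ 0  1  0  0  0  0  0]
  L: [ 1  0  1  1  0  2  2]
Echelon form has 3 nonzero rows (pivots: a,i,c)
Pivot set = {a,i,c}, free = {g,ω,ν,α}
RREF:
  r0: [   1    0    1    0    1   -1   -1]
  r1: [   0    1    0    0    0    0    0]
  r2: [   0    0    0    1   -1    3    3]
Fix exponent of α at 1, g at 0, ω at 0, ν at 0; solve each RREF row for its pivot's exponent:
  r0: exp(a) + (-1)·1 = 0 ⇒ exp(a) = 1
  r1: exp(i) + (0)·1 = 0 ⇒ exp(i) = 0
  r2: exp(c) + (3)·1 = 0 ⇒ exp(c) = -3
Π_4 = a · c^-3 · α

["1", "0", "0", "-3", "0", "0", "1"]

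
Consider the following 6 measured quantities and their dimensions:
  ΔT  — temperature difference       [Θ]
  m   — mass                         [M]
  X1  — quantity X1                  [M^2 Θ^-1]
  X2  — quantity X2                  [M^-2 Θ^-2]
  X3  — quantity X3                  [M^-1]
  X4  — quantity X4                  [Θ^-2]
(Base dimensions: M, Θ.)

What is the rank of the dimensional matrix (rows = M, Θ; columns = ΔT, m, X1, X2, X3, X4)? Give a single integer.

2

Dimensional matrix (M×Θ by ΔT×m×X1×X2×X3×X4):
  M: [ 0  1  2 -2 -1  0]
  Θ: [ 1  0 -1 -2  0 -2]
Echelon form has 2 nonzero rows (pivots: ΔT,m)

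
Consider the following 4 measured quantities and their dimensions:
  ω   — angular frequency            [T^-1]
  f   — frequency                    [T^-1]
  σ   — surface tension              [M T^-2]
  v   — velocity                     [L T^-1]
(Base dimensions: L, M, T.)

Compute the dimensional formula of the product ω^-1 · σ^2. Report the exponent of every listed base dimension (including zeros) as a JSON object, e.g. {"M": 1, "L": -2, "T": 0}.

{"L": 0, "M": 2, "T": -3}

Exponent matrix [L,M,T] × [ω,f,σ,v]:
  L: [ 0  0  0  1]
  M: [ 0  0  1  0]
  T: [-1 -1 -2 -1]
  [L]: (-1)·0+(2)·0 = 0
  [M]: (-1)·0+(2)·1 = 2
  [T]: (-1)·-1+(2)·-2 = -3
⇒ M^2 T^-3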